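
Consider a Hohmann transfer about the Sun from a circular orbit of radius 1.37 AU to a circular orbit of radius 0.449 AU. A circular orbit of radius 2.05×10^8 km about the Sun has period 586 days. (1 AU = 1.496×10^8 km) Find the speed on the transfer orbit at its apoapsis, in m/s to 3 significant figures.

From Kepler's third law T² = 4π²r³/μ at r = 2.05×10^8 km, T = 586 days = 586 × 86400 s = 5.06304×10^7 s: μ = 4π²r³/T² = 1.32678×10^11 km³/s².
In km: r₁ = 1.37 × 1.496×10^8 = 2.04952×10^8 km; r₂ = 0.449 × 1.496×10^8 = 6.71704×10^7 km.
The Hohmann ellipse has a_t = (r₁ + r₂)/2 = 1.360612×10^8 km.
At apoapsis, r = 2.04952×10^8 km.
Applying v² = μ(2/r − 1/a_t): v = 17.88 km/s.

v = 17900 m/s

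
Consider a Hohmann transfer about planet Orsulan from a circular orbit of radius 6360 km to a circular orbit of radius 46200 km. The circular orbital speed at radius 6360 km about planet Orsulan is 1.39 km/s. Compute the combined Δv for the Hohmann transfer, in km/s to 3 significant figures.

From the circular-orbit relation v² = μ/r at r = 6360 km: μ = v²r = (1.39)² × 6360 = 12288.2 km³/s².
Semi-major axis of the transfer orbit: a_t = (6360 + 46200)/2 = 26280 km.
Circular speed at r₁: v₁ = √(μ/r₁) = √(12288.2/6360) = 1.390 km/s.
On the transfer ellipse at r₁, v² = μ(2/r − 1/a) gives v_p = √[μ(2/r₁ − 1/a_t)] = 1.843 km/s.
First burn Δv₁ = |v_p − v₁| = 0.4530 km/s.
Circular speed at r₂: v₂ = √(μ/r₂) = 0.5157 km/s.
Transfer-orbit speed at r₂: v_a = √[μ(2/r₂ − 1/a_t)] = 0.2537 km/s.
Second burn Δv₂ = |v₂ − v_a| = 0.2620 km/s.
Total Δv = Δv₁ + Δv₂ = 0.7150 km/s.

Δv = 0.715 km/s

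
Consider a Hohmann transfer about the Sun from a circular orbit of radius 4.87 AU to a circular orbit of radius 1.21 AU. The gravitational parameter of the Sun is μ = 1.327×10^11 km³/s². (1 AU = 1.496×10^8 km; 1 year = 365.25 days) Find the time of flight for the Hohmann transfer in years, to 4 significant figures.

In km: r₁ = 4.87 × 1.496×10^8 = 7.28552×10^8 km; r₂ = 1.21 × 1.496×10^8 = 1.81016×10^8 km.
Transfer-ellipse semi-major axis a_t = (r₁ + r₂)/2 = (7.28552×10^8 + 1.81016×10^8)/2 = 4.54784×10^8 km.
Half the transfer-orbit period gives t = π√(a_t³/μ) = 8.364×10^7 s.
Converting: 8.364×10^7 s ÷ 3.15576×10^7 s/year (365.25 × 86400) = 2.650 years.

t = 2.650 years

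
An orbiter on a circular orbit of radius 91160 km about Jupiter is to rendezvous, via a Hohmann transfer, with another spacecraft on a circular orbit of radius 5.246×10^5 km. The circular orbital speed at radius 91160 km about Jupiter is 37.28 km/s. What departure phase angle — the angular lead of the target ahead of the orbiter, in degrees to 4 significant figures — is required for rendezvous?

φ = 99.07°

From the circular-orbit relation v² = μ/r at r = 91160 km: μ = v²r = (37.28)² × 91160 = 1.26694×10^8 km³/s².
The Hohmann ellipse has a_t = (r₁ + r₂)/2 = 3.0788×10^5 km.
Transfer time t = π√(a_t³/μ) = 47681 s.
The target's mean motion on its circular orbit is ω₂ = √(μ/r₂³) = 2.9623×10^-5 rad/s.
Angle swept by the target during transfer: ω₂·t = 1.4125 rad = 80.93°.
The orbiter traverses 180° on the transfer ellipse, so the target must lead by 180° − 80.93° = 99.07°.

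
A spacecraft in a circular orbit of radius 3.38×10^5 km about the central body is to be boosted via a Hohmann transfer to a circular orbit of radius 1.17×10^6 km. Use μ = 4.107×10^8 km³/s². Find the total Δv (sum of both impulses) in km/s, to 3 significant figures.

Δv = 14.8 km/s

Transfer-ellipse semi-major axis a_t = (r₁ + r₂)/2 = (3.380×10^5 + 1.170×10^6)/2 = 7.540×10^5 km.
At r₁ the circular-orbit speed is v₁ = √(μ/r₁) = 34.858 km/s.
Transfer-orbit speed at r₁ (vis-viva): v_p = √[μ(2/r₁ − 1/a_t)] = 43.422 km/s.
First burn Δv₁ = |v_p − v₁| = 8.564 km/s.
At r₂, v₂ = √(μ/r₂) = 18.736 km/s.
Transfer-orbit speed at r₂: v_a = √[μ(2/r₂ − 1/a_t)] = 12.544 km/s.
Second burn Δv₂ = |v₂ − v_a| = 6.192 km/s.
Δv = Δv₁ + Δv₂ = 8.564 + 6.192 = 14.76 km/s.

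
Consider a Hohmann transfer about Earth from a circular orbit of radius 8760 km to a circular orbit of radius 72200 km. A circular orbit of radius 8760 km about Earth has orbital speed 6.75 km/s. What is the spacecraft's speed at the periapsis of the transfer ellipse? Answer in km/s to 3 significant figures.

From the circular-orbit relation v² = μ/r at r = 8760 km: μ = v²r = (6.75)² × 8760 = 3.99128×10^5 km³/s².
The Hohmann ellipse has a_t = (r₁ + r₂)/2 = 40480 km.
At periapsis, r = 8760 km.
From the vis-viva equation, v = √[μ(2/r − 1/a_t)] = 9.015 km/s.

v = 9.01 km/s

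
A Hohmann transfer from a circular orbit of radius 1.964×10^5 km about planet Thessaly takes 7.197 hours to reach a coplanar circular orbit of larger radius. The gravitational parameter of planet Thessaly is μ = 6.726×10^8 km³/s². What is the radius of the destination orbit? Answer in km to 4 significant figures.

Transfer time t = 7.197 hours = 25909.2 s, and t = π√(a_t³/μ).
So a_t = (μ t²/π²)^(1/3) = (6.726×10^8 × (25909.2)² / π²)^(1/3) = 3.5765×10^5 km.
Since a_t = (r₁ + r₂)/2, r₂ = 2a_t − r₁ = 2×3.5765×10^5 − 1.964×10^5 = 5.189×10^5 km.

r₂ = 5.189×10^5 km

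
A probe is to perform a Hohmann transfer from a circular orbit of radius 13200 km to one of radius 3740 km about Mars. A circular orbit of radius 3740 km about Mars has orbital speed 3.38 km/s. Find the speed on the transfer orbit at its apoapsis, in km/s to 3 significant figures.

From the circular-orbit relation v² = μ/r at r = 3740 km: μ = v²r = (3.38)² × 3740 = 42727.3 km³/s².
The Hohmann ellipse has a_t = (r₁ + r₂)/2 = 8470 km.
The apoapsis of the transfer ellipse is at r = 13200 km.
Applying v² = μ(2/r − 1/a_t): v = 1.196 km/s.

v = 1.20 km/s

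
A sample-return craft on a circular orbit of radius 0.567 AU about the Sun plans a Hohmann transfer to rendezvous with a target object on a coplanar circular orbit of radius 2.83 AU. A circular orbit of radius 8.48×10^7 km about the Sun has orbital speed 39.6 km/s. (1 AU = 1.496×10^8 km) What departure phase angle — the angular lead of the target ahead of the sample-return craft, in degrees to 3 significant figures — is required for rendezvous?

φ = 96.3°

From the circular-orbit relation v² = μ/r at r = 8.48×10^7 km: μ = v²r = (39.6)² × 8.48×10^7 = 1.32980×10^11 km³/s².
In km: r₁ = 0.567 × 1.496×10^8 = 8.48232×10^7 km; r₂ = 2.83 × 1.496×10^8 = 4.23368×10^8 km.
Semi-major axis of the transfer orbit: a_t = (8.48232×10^7 + 4.23368×10^8)/2 = 2.540956×10^8 km.
The half-period of the transfer ellipse is t = π√(a_t³/μ) = 3.4894×10^7 s.
The target's mean motion on its circular orbit is ω₂ = √(μ/r₂³) = 4.1862×10^-8 rad/s.
Angle swept by the target during transfer: ω₂·t = 1.4607 rad = 83.69°.
Arrival is 180° from departure on the ellipse, so φ = 180° − 83.69° = 96.3°.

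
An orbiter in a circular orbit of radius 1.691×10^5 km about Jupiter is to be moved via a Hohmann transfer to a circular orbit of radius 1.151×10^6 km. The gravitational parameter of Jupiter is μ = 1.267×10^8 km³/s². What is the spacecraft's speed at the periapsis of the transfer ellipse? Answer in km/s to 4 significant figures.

Transfer-ellipse semi-major axis a_t = (r₁ + r₂)/2 = (1.691×10^5 + 1.151×10^6)/2 = 6.6005×10^5 km.
The periapsis of the transfer ellipse is at r = 1.691×10^5 km.
Vis-viva: v = √[μ(2/r − 1/a_t)] = √[1.267×10^8 × (2/1.691×10^5 − 1/6.6005×10^5)] = 36.15 km/s.

v = 36.15 km/s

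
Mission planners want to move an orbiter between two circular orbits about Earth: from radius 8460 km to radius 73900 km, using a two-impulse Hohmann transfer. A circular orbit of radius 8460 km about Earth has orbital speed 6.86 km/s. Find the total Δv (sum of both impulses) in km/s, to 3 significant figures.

Δv = 3.60 km/s

From the circular-orbit relation v² = μ/r at r = 8460 km: μ = v²r = (6.86)² × 8460 = 3.98124×10^5 km³/s².
Transfer-ellipse semi-major axis a_t = (r₁ + r₂)/2 = (8460 + 73900)/2 = 41180 km.
At r₁ the circular-orbit speed is v₁ = √(μ/r₁) = 6.860 km/s.
Transfer-orbit speed at r₁ (vis-viva equation): v_p = √[μ(2/r₁ − 1/a_t)] = 9.190 km/s.
First burn Δv₁ = |v_p − v₁| = 2.330 km/s.
Circular speed at r₂: v₂ = √(μ/r₂) = 2.321 km/s.
Transfer-orbit speed at r₂: v_a = √[μ(2/r₂ − 1/a_t)] = 1.052 km/s.
Second burn Δv₂ = |v₂ − v_a| = 1.269 km/s.
Δv = Δv₁ + Δv₂ = 2.330 + 1.269 = 3.599 km/s.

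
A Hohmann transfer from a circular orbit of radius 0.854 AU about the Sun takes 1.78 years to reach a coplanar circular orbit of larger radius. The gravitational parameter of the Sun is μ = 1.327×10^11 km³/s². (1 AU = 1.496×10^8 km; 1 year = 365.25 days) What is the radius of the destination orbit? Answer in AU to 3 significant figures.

In km: r₁ = 0.854 × 1.496×10^8 = 1.277584×10^8 km.
Transfer time t = 1.78 years × 365.25 × 86400 s = 5.6172528×10^7 s, and t = π√(a_t³/μ).
So a_t = (μ t²/π²)^(1/3) = (1.327×10^11 × (5.6172528×10^7)² / π²)^(1/3) = 3.4877×10^8 km.
Since a_t = (r₁ + r₂)/2, r₂ = 2a_t − r₁ = 2×3.4877×10^8 − 1.277584×10^8 = 5.697816×10^8 km.
In AU: r₂ = 5.697816×10^8 / 1.496×10^8 = 3.81 AU.

r₂ = 3.81 AU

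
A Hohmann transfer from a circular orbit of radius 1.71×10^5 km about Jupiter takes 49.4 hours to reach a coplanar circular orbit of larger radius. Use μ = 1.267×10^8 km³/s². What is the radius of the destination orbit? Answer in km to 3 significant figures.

Transfer time t = 49.4 hours = 1.7784×10^5 s, and t = π√(a_t³/μ).
So a_t = (μ t²/π²)^(1/3) = (1.267×10^8 × (1.7784×10^5)² / π²)^(1/3) = 7.4048×10^5 km.
Since a_t = (r₁ + r₂)/2, r₂ = 2a_t − r₁ = 2×7.4048×10^5 − 1.710×10^5 = 1.30996×10^6 km.

r₂ = 1.31×10^6 km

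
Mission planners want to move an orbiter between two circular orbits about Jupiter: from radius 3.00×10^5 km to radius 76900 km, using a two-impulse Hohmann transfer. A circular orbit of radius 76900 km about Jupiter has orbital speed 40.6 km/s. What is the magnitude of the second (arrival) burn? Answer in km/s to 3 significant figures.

Δv₂ = 10.6 km/s

From the circular-orbit relation v² = μ/r at r = 76900 km: μ = v²r = (40.6)² × 76900 = 1.26759×10^8 km³/s².
Transfer-ellipse semi-major axis a_t = (r₁ + r₂)/2 = (3.000×10^5 + 76900)/2 = 1.8845×10^5 km.
On the circular orbit at r = 76900 km, v_c = √(μ/r) = 40.60 km/s.
Transfer-orbit speed at the same r (vis-viva, a = a_t): v_t = √[μ(2/r − 1/a_t)] = 51.23 km/s.
Δv₂ = |v_t − v_c| = |51.23 − 40.60| = 10.63 km/s.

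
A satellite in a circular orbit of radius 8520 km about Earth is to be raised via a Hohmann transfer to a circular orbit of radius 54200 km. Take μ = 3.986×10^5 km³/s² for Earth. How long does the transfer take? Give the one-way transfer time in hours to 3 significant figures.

t = 7.68 hours

Semi-major axis of the transfer orbit: a_t = (8520 + 54200)/2 = 31360 km.
By Kepler's third law the transfer-orbit period is T = 2π√(a_t³/μ), so t = T/2 = 27634 s.
Converting: 27634 s ÷ 3600 s/hour = 7.68 hours.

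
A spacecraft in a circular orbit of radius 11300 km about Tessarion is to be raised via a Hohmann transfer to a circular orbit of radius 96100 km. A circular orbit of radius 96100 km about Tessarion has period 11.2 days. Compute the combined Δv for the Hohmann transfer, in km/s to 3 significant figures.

Δv = 0.952 km/s

From Kepler's third law T² = 4π²r³/μ at r = 96100 km, T = 11.2 days = 11.2 × 86400 s = 9.6768×10^5 s: μ = 4π²r³/T² = 37416.8 km³/s².
Semi-major axis of the transfer orbit: a_t = (11300 + 96100)/2 = 53700 km.
At r₁ the circular-orbit speed is v₁ = √(μ/r₁) = 1.8197 km/s.
On the transfer ellipse at r₁, vis-viva gives v_p = √[μ(2/r₁ − 1/a_t)] = 2.4343 km/s.
First burn Δv₁ = |v_p − v₁| = 0.6146 km/s.
At r₂, v₂ = √(μ/r₂) = 0.62398 km/s.
Transfer-orbit speed at r₂: v_a = √[μ(2/r₂ − 1/a_t)] = 0.28624 km/s.
Second burn Δv₂ = |v₂ − v_a| = 0.3377 km/s.
Total Δv = Δv₁ + Δv₂ = 0.9523 km/s.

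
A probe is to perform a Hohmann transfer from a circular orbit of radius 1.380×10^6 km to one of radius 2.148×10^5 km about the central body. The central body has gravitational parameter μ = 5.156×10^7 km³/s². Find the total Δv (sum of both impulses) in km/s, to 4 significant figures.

Semi-major axis of the transfer orbit: a_t = (1.380×10^6 + 2.148×10^5)/2 = 7.974×10^5 km.
Circular speed at r₁: v₁ = √(μ/r₁) = √(5.156×10^7/1.380×10^6) = 6.112 km/s.
Transfer-orbit speed at r₁ (v² = μ(2/r − 1/a)): v_a = √[μ(2/r₁ − 1/a_t)] = 3.172 km/s.
First burn Δv₁ = |v_a − v₁| = 2.940 km/s.
Circular speed at r₂: v₂ = √(μ/r₂) = 15.493 km/s.
Transfer-orbit speed at r₂: v_p = √[μ(2/r₂ − 1/a_t)] = 20.382 km/s.
Second burn Δv₂ = |v₂ − v_p| = 4.889 km/s.
Total Δv = Δv₁ + Δv₂ = 7.829 km/s.

Δv = 7.829 km/s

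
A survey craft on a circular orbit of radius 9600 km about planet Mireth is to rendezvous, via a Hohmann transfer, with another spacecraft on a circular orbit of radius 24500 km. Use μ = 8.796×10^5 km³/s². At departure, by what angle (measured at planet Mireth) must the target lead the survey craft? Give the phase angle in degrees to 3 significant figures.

The Hohmann ellipse has a_t = (r₁ + r₂)/2 = 17050 km.
The half-period of the transfer ellipse is t = π√(a_t³/μ) = 7458 s.
The target's mean motion on its circular orbit is ω₂ = √(μ/r₂³) = 2.446×10^-4 rad/s.
Angle swept by the target during transfer: ω₂·t = 1.824 rad = 104.5°.
Arrival is 180° from departure on the ellipse, so φ = 180° − 104.5° = 75.5°.

φ = 75.5°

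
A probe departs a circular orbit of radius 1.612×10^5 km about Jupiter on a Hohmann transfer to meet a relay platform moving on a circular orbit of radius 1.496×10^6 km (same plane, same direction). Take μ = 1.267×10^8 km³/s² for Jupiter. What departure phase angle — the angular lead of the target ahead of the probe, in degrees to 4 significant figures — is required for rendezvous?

φ = 105.8°

The Hohmann ellipse has a_t = (r₁ + r₂)/2 = 8.286×10^5 km.
The half-period of the transfer ellipse is t = π√(a_t³/μ) = 2.105×10^5 s.
Target angular speed ω₂ = √(μ/r₂³) = 6.152×10^-6 rad/s.
Angle swept by the target during transfer: ω₂·t = 1.295 rad = 74.20°.
Arrival is 180° from departure on the ellipse, so φ = 180° − 74.20° = 105.8°.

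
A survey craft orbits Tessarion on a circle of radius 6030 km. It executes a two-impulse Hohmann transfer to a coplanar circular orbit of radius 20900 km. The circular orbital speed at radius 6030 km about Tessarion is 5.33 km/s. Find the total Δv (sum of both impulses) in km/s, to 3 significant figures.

From the circular-orbit relation v² = μ/r at r = 6030 km: μ = v²r = (5.33)² × 6030 = 1.71306×10^5 km³/s².
The Hohmann ellipse has a_t = (r₁ + r₂)/2 = 13465 km.
At r₁ the circular-orbit speed is v₁ = √(μ/r₁) = 5.33000 km/s.
On the transfer ellipse at r₁, vis-viva gives v_p = √[μ(2/r₁ − 1/a_t)] = 6.64044 km/s.
First burn Δv₁ = |v_p − v₁| = 1.31044 km/s.
Circular speed at r₂: v₂ = √(μ/r₂) = 2.8629431 km/s.
Transfer-orbit speed at r₂: v_a = √[μ(2/r₂ − 1/a_t)] = 1.9158795 km/s.
Second burn Δv₂ = |v₂ − v_a| = 0.947064 km/s.
Total Δv = Δv₁ + Δv₂ = 2.258 km/s.

Δv = 2.26 km/s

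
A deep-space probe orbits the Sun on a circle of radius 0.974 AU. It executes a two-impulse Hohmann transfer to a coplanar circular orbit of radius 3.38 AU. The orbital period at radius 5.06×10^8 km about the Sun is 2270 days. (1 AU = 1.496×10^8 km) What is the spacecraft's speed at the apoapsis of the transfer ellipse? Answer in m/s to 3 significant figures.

From Kepler's third law T² = 4π²r³/μ at r = 5.06×10^8 km, T = 2270 days = 2270 × 86400 s = 1.96128×10^8 s: μ = 4π²r³/T² = 1.32963×10^11 km³/s².
In km: r₁ = 0.974 × 1.496×10^8 = 1.457104×10^8 km; r₂ = 3.38 × 1.496×10^8 = 5.05648×10^8 km.
The Hohmann ellipse has a_t = (r₁ + r₂)/2 = 3.256792×10^8 km.
At apoapsis, r = 5.05648×10^8 km.
From the vis-viva equation, v = √[μ(2/r − 1/a_t)] = 10.85 km/s.

v = 10800 m/s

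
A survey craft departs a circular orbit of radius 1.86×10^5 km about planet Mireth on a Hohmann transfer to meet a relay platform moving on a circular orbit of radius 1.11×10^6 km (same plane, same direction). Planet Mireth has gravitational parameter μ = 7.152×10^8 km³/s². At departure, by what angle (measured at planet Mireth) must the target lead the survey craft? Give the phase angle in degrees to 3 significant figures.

Semi-major axis of the transfer orbit: a_t = (1.860×10^5 + 1.110×10^6)/2 = 6.480×10^5 km.
The half-period of the transfer ellipse is t = π√(a_t³/μ) = 61277 s.
The target's mean motion on its circular orbit is ω₂ = √(μ/r₂³) = 2.2868×10^-5 rad/s.
Angle swept by the target during transfer: ω₂·t = 1.4013 rad = 80.29°.
The survey craft traverses 180° on the transfer ellipse, so the target must lead by 180° − 80.29° = 99.7°.

φ = 99.7°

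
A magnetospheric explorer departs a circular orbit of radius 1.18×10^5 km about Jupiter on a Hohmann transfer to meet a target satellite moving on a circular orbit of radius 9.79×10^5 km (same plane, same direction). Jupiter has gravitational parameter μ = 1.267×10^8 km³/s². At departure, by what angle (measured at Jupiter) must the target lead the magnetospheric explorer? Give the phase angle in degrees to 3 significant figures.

Transfer-ellipse semi-major axis a_t = (r₁ + r₂)/2 = (1.180×10^5 + 9.790×10^5)/2 = 5.485×10^5 km.
Transfer time t = π√(a_t³/μ) = 1.1338×10^5 s.
Target angular speed ω₂ = √(μ/r₂³) = 1.1620×10^-5 rad/s.
Angle swept by the target during transfer: ω₂·t = 1.3175 rad = 75.49°.
Arrival is 180° from departure on the ellipse, so φ = 180° − 75.49° = 105°.

φ = 105°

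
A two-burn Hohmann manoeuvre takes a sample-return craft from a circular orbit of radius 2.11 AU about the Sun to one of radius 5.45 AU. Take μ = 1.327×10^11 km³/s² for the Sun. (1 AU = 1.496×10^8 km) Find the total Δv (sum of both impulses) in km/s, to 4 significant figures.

In km: r₁ = 2.11 × 1.496×10^8 = 3.15656×10^8 km; r₂ = 5.45 × 1.496×10^8 = 8.1532×10^8 km.
Transfer-ellipse semi-major axis a_t = (r₁ + r₂)/2 = (3.15656×10^8 + 8.1532×10^8)/2 = 5.65488×10^8 km.
At r₁ the circular-orbit speed is v₁ = √(μ/r₁) = 20.504 km/s.
On the transfer ellipse at r₁, vis-viva equation gives v_p = √[μ(2/r₁ − 1/a_t)] = 24.620 km/s.
First burn Δv₁ = |v_p − v₁| = 4.116 km/s.
At r₂, v₂ = √(μ/r₂) = 12.758 km/s.
Transfer-orbit speed at r₂: v_a = √[μ(2/r₂ − 1/a_t)] = 9.5316 km/s.
Second burn Δv₂ = |v₂ − v_a| = 3.226 km/s.
Total Δv = Δv₁ + Δv₂ = 7.342 km/s.

Δv = 7.342 km/s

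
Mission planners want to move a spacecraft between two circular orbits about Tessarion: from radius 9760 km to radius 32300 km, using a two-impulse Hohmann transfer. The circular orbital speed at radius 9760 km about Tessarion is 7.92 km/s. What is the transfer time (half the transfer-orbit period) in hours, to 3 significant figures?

From the circular-orbit relation v² = μ/r at r = 9760 km: μ = v²r = (7.92)² × 9760 = 6.12210×10^5 km³/s².
Transfer-ellipse semi-major axis a_t = (r₁ + r₂)/2 = (9760 + 32300)/2 = 21030 km.
Transfer time t = π√(a_t³/μ) = π√((21030)³ / 6.12210×10^5) = 12240 s.
Converting: 12240 s ÷ 3600 s/hour = 3.40 hours.

t = 3.40 hours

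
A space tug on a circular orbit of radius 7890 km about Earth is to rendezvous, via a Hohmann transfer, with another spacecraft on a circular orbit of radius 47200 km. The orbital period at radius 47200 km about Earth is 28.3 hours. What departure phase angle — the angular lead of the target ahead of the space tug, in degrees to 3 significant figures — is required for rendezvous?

φ = 99.8°

From Kepler's third law T² = 4π²r³/μ at r = 47200 km, T = 28.3 hours = 28.3 × 3600 s = 1.0188×10^5 s: μ = 4π²r³/T² = 3.99952×10^5 km³/s².
The Hohmann ellipse has a_t = (r₁ + r₂)/2 = 27545 km.
Transfer time t = π√(a_t³/μ) = 22709.6 s.
Target angular speed ω₂ = √(μ/r₂³) = 6.16724×10^-5 rad/s.
Angle swept by the target during transfer: ω₂·t = 1.40056 rad = 80.246°.
Arrival is 180° from departure on the ellipse, so φ = 180° − 80.246° = 99.8°.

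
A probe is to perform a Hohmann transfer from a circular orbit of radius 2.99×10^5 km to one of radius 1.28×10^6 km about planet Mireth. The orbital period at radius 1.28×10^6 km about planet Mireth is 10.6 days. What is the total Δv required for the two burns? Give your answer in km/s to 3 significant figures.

From Kepler's third law T² = 4π²r³/μ at r = 1.28×10^6 km, T = 10.6 days = 10.6 × 86400 s = 9.1584×10^5 s: μ = 4π²r³/T² = 9.87076×10^7 km³/s².
Transfer-ellipse semi-major axis a_t = (r₁ + r₂)/2 = (2.990×10^5 + 1.280×10^6)/2 = 7.895×10^5 km.
Circular speed at r₁: v₁ = √(μ/r₁) = √(9.87076×10^7/2.990×10^5) = 18.169 km/s.
Transfer-orbit speed at r₁ (v² = μ(2/r − 1/a)): v_p = √[μ(2/r₁ − 1/a_t)] = 23.135 km/s.
First burn Δv₁ = |v_p − v₁| = 4.966 km/s.
Circular speed at r₂: v₂ = √(μ/r₂) = 8.7815 km/s.
Transfer-orbit speed at r₂: v_a = √[μ(2/r₂ − 1/a_t)] = 5.4042 km/s.
Second burn Δv₂ = |v₂ − v_a| = 3.377 km/s.
Total Δv = Δv₁ + Δv₂ = 8.343 km/s.

Δv = 8.34 km/s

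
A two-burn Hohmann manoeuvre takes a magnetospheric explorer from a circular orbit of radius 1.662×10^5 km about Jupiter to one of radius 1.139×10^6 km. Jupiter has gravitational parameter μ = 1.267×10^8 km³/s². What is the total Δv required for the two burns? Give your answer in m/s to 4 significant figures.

Δv = 14090 m/s

The Hohmann ellipse has a_t = (r₁ + r₂)/2 = 6.526×10^5 km.
Circular speed at r₁: v₁ = √(μ/r₁) = √(1.267×10^8/1.662×10^5) = 27.610 km/s.
On the transfer ellipse at r₁, vis-viva equation gives v_p = √[μ(2/r₁ − 1/a_t)] = 36.476 km/s.
First burn Δv₁ = |v_p − v₁| = 8.866 km/s.
Circular speed at r₂: v₂ = √(μ/r₂) = 10.5469 km/s.
Transfer-orbit speed at r₂: v_a = √[μ(2/r₂ − 1/a_t)] = 5.32253 km/s.
Second burn Δv₂ = |v₂ − v_a| = 5.224 km/s.
Total Δv = Δv₁ + Δv₂ = 14.09 km/s.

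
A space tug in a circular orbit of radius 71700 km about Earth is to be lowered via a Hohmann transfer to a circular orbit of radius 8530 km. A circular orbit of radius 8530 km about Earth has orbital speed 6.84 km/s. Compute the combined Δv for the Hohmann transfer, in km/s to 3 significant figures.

From the circular-orbit relation v² = μ/r at r = 8530 km: μ = v²r = (6.84)² × 8530 = 3.99081×10^5 km³/s².
Semi-major axis of the transfer orbit: a_t = (71700 + 8530)/2 = 40115 km.
Circular speed at r₁: v₁ = √(μ/r₁) = √(3.99081×10^5/71700) = 2.359 km/s.
On the transfer ellipse at r₁, vis-viva equation gives v_a = √[μ(2/r₁ − 1/a_t)] = 1.088 km/s.
First burn Δv₁ = |v_a − v₁| = 1.271 km/s.
At r₂, v₂ = √(μ/r₂) = 6.840 km/s.
Transfer-orbit speed at r₂: v_p = √[μ(2/r₂ − 1/a_t)] = 9.145 km/s.
Second burn Δv₂ = |v₂ − v_p| = 2.305 km/s.
Total Δv = Δv₁ + Δv₂ = 3.576 km/s.

Δv = 3.58 km/s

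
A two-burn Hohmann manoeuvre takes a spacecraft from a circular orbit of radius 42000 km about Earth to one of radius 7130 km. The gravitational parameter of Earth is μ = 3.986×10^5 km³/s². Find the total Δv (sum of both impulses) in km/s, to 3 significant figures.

Δv = 3.72 km/s

Semi-major axis of the transfer orbit: a_t = (42000 + 7130)/2 = 24565 km.
Circular speed at r₁: v₁ = √(μ/r₁) = √(3.986×10^5/42000) = 3.081 km/s.
On the transfer ellipse at r₁, vis-viva equation gives v_a = √[μ(2/r₁ − 1/a_t)] = 1.660 km/s.
First burn Δv₁ = |v_a − v₁| = 1.421 km/s.
Circular speed at r₂: v₂ = √(μ/r₂) = 7.477 km/s.
Transfer-orbit speed at r₂: v_p = √[μ(2/r₂ − 1/a_t)] = 9.777 km/s.
Second burn Δv₂ = |v₂ − v_p| = 2.300 km/s.
Total Δv = Δv₁ + Δv₂ = 3.721 km/s.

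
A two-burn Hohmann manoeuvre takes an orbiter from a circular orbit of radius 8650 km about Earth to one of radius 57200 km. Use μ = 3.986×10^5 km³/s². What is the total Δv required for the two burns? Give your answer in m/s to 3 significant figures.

Δv = 3450 m/s

Semi-major axis of the transfer orbit: a_t = (8650 + 57200)/2 = 32925 km.
Circular speed at r₁: v₁ = √(μ/r₁) = √(3.986×10^5/8650) = 6.788 km/s.
On the transfer ellipse at r₁, vis-viva gives v_p = √[μ(2/r₁ − 1/a_t)] = 8.947 km/s.
First burn Δv₁ = |v_p − v₁| = 2.159 km/s.
Circular speed at r₂: v₂ = √(μ/r₂) = 2.640 km/s.
Transfer-orbit speed at r₂: v_a = √[μ(2/r₂ − 1/a_t)] = 1.353 km/s.
Second burn Δv₂ = |v₂ − v_a| = 1.287 km/s.
Δv = Δv₁ + Δv₂ = 2.159 + 1.287 = 3.446 km/s.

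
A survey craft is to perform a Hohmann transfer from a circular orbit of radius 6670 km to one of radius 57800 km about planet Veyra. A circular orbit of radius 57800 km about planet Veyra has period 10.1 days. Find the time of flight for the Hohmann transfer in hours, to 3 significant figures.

From Kepler's third law T² = 4π²r³/μ at r = 57800 km, T = 10.1 days = 10.1 × 86400 s = 8.7264×10^5 s: μ = 4π²r³/T² = 10010.9 km³/s².
Transfer-ellipse semi-major axis a_t = (r₁ + r₂)/2 = (6670 + 57800)/2 = 32235 km.
Half the transfer-orbit period gives t = π√(a_t³/μ) = 1.817×10^5 s.
Converting: 1.817×10^5 s ÷ 3600 s/hour = 50.5 hours.

t = 50.5 hours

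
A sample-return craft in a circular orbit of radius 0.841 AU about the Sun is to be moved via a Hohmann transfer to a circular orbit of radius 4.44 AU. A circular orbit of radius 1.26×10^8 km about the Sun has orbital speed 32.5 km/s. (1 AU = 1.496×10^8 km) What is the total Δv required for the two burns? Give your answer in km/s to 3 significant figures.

Δv = 15.8 km/s

From the circular-orbit relation v² = μ/r at r = 1.26×10^8 km: μ = v²r = (32.5)² × 1.26×10^8 = 1.33088×10^11 km³/s².
In km: r₁ = 0.841 × 1.496×10^8 = 1.258136×10^8 km; r₂ = 4.44 × 1.496×10^8 = 6.64224×10^8 km.
Transfer-ellipse semi-major axis a_t = (r₁ + r₂)/2 = (1.258136×10^8 + 6.64224×10^8)/2 = 3.950188×10^8 km.
Circular speed at r₁: v₁ = √(μ/r₁) = √(1.33088×10^11/1.258136×10^8) = 32.524 km/s.
Transfer-orbit speed at r₁ (vis-viva equation): v_p = √[μ(2/r₁ − 1/a_t)] = 42.175 km/s.
First burn Δv₁ = |v_p − v₁| = 9.651 km/s.
Circular speed at r₂: v₂ = √(μ/r₂) = 14.15505 km/s.
Transfer-orbit speed at r₂: v_a = √[μ(2/r₂ − 1/a_t)] = 7.988519 km/s.
Second burn Δv₂ = |v₂ − v_a| = 6.167 km/s.
Total Δv = Δv₁ + Δv₂ = 15.82 km/s.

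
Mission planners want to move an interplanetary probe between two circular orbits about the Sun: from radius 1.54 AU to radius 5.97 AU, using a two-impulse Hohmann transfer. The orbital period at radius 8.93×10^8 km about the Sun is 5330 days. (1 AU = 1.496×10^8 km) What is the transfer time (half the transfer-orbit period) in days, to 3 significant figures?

From Kepler's third law T² = 4π²r³/μ at r = 8.93×10^8 km, T = 5330 days = 5330 × 86400 s = 4.60512×10^8 s: μ = 4π²r³/T² = 1.32566×10^11 km³/s².
In km: r₁ = 1.54 × 1.496×10^8 = 2.30384×10^8 km; r₂ = 5.97 × 1.496×10^8 = 8.93112×10^8 km.
The Hohmann ellipse has a_t = (r₁ + r₂)/2 = 5.61748×10^8 km.
By Kepler's third law the transfer-orbit period is T = 2π√(a_t³/μ), so t = T/2 = 1.149×10^8 s.
Converting: 1.149×10^8 s ÷ 86400 s/day = 1330 days.

t = 1330 days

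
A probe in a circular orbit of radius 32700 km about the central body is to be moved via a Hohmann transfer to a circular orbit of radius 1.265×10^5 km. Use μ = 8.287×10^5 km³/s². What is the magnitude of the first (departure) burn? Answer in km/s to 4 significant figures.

Δv₁ = 1.312 km/s

The Hohmann ellipse has a_t = (r₁ + r₂)/2 = 79600 km.
On the circular orbit at r = 32700 km, v_c = √(μ/r) = 5.034 km/s.
Vis-viva on the transfer ellipse at r = 32700 km gives v_t = √[μ(2/r − 1/a_t)] = 6.346 km/s.
Δv₁ = |v_t − v_c| = |6.346 − 5.034| = 1.312 km/s.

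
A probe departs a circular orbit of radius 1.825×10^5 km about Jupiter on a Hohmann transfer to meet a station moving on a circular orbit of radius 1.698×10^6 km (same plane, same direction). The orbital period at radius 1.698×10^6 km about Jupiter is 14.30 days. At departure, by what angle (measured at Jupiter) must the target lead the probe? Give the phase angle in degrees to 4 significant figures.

φ = 105.8°

From Kepler's third law T² = 4π²r³/μ at r = 1.698×10^6 km, T = 14.30 days = 14.30 × 86400 s = 1.23552×10^6 s: μ = 4π²r³/T² = 1.26612×10^8 km³/s².
Semi-major axis of the transfer orbit: a_t = (1.825×10^5 + 1.698×10^6)/2 = 9.4025×10^5 km.
Transfer time t = π√(a_t³/μ) = 2.5455×10^5 s.
The target's mean motion on its circular orbit is ω₂ = √(μ/r₂³) = 5.0855×10^-6 rad/s.
Angle swept by the target during transfer: ω₂·t = 1.2945 rad = 74.17°.
The probe traverses 180° on the transfer ellipse, so the target must lead by 180° − 74.17° = 105.8°.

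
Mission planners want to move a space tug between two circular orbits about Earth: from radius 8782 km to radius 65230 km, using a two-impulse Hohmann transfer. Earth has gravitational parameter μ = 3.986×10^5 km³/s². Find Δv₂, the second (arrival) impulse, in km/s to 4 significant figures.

Semi-major axis of the transfer orbit: a_t = (8782 + 65230)/2 = 37006 km.
On the circular orbit at r = 65230 km, v_c = √(μ/r) = 2.472 km/s.
Vis-viva on the transfer ellipse at r = 65230 km gives v_t = √[μ(2/r − 1/a_t)] = 1.204 km/s.
Δv₂ = |v_t − v_c| = |1.204 − 2.472| = 1.268 km/s.

Δv₂ = 1.268 km/s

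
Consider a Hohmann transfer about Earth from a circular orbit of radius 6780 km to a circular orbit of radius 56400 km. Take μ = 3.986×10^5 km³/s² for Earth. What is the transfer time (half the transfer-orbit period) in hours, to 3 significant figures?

t = 7.76 hours

The Hohmann ellipse has a_t = (r₁ + r₂)/2 = 31590 km.
Half the transfer-orbit period gives t = π√(a_t³/μ) = 27940 s.
Converting: 27940 s ÷ 3600 s/hour = 7.76 hours.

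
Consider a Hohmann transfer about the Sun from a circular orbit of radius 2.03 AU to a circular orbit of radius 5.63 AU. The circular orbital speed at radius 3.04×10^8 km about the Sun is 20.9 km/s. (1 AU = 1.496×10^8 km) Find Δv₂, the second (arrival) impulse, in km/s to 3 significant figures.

From the circular-orbit relation v² = μ/r at r = 3.04×10^8 km: μ = v²r = (20.9)² × 3.04×10^8 = 1.32790×10^11 km³/s².
In km: r₁ = 2.03 × 1.496×10^8 = 3.03688×10^8 km; r₂ = 5.63 × 1.496×10^8 = 8.42248×10^8 km.
Semi-major axis of the transfer orbit: a_t = (3.03688×10^8 + 8.42248×10^8)/2 = 5.72968×10^8 km.
On the circular orbit at r = 8.42248×10^8 km, v_c = √(μ/r) = 12.556 km/s.
Transfer-orbit speed at the same r (vis-viva, a = a_t): v_t = √[μ(2/r − 1/a_t)] = 9.1414 km/s.
Δv₂ = |v_t − v_c| = |9.1414 − 12.556| = 3.415 km/s.

Δv₂ = 3.41 km/s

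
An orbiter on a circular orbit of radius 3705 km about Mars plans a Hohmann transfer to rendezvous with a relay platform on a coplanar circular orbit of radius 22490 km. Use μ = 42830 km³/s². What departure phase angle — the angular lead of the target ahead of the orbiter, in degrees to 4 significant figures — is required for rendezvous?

The Hohmann ellipse has a_t = (r₁ + r₂)/2 = 13097.5 km.
Transfer time t = π√(a_t³/μ) = 22754 s.
Target angular speed ω₂ = √(μ/r₂³) = 6.1361×10^-5 rad/s.
Angle swept by the target during transfer: ω₂·t = 1.3962 rad = 80.00°.
The orbiter traverses 180° on the transfer ellipse, so the target must lead by 180° − 80.00° = 100.0°.

φ = 100.0°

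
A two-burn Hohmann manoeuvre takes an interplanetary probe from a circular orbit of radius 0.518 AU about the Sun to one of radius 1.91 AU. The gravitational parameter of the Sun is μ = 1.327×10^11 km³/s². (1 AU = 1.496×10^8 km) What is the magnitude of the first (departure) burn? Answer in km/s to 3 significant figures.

In km: r₁ = 0.518 × 1.496×10^8 = 7.74928×10^7 km; r₂ = 1.91 × 1.496×10^8 = 2.85736×10^8 km.
Transfer-ellipse semi-major axis a_t = (r₁ + r₂)/2 = (7.74928×10^7 + 2.85736×10^8)/2 = 1.816144×10^8 km.
On the circular orbit at r = 7.74928×10^7 km, v_c = √(μ/r) = 41.381 km/s.
Transfer-orbit speed at the same r (vis-viva, a = a_t): v_t = √[μ(2/r − 1/a_t)] = 51.905 km/s.
Δv₁ = |v_t − v_c| = |51.905 − 41.381| = 10.52 km/s.

Δv₁ = 10.5 km/s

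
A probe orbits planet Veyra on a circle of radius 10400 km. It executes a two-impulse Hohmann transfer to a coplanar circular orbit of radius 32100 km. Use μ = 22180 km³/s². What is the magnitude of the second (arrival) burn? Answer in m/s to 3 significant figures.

Δv₂ = 250 m/s

Transfer-ellipse semi-major axis a_t = (r₁ + r₂)/2 = (10400 + 32100)/2 = 21250 km.
Circular speed at r = 32100 km: v_c = √(μ/r) = 0.8312 km/s.
Transfer-orbit speed at the same r (vis-viva, a = a_t): v_t = √[μ(2/r − 1/a_t)] = 0.5815 km/s.
Δv₂ = |v_t − v_c| = |0.5815 − 0.8312| = 0.2497 km/s.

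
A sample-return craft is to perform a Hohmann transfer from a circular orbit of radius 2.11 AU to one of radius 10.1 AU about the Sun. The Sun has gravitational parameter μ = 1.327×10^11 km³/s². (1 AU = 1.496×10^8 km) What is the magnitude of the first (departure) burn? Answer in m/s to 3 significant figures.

In km: r₁ = 2.11 × 1.496×10^8 = 3.15656×10^8 km; r₂ = 10.1 × 1.496×10^8 = 1.51096×10^9 km.
The Hohmann ellipse has a_t = (r₁ + r₂)/2 = 9.13308×10^8 km.
Circular speed at r = 3.15656×10^8 km: v_c = √(μ/r) = 20.5035 km/s.
Transfer-orbit speed at the same r (vis-viva, a = a_t): v_t = √[μ(2/r − 1/a_t)] = 26.3722 km/s.
Δv₁ = |v_t − v_c| = |26.3722 − 20.5035| = 5.869 km/s.

Δv₁ = 5870 m/s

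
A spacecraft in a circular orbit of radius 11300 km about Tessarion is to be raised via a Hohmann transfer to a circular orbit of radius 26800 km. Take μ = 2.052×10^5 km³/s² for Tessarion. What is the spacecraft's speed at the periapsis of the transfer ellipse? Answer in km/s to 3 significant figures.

v = 5.05 km/s

The Hohmann ellipse has a_t = (r₁ + r₂)/2 = 19050 km.
The periapsis of the transfer ellipse is at r = 11300 km.
Vis-viva: v = √[μ(2/r − 1/a_t)] = √[2.052×10^5 × (2/11300 − 1/19050)] = 5.054 km/s.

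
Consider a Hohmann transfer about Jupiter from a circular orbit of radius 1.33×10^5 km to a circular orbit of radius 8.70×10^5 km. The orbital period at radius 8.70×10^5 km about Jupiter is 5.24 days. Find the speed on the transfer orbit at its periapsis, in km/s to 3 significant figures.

v = 40.7 km/s

From Kepler's third law T² = 4π²r³/μ at r = 8.70×10^5 km, T = 5.24 days = 5.24 × 86400 s = 4.52736×10^5 s: μ = 4π²r³/T² = 1.26832×10^8 km³/s².
Semi-major axis of the transfer orbit: a_t = (1.330×10^5 + 8.700×10^5)/2 = 5.015×10^5 km.
At periapsis, r = 1.330×10^5 km.
From the vis-viva equation, v = √[μ(2/r − 1/a_t)] = 40.67 km/s.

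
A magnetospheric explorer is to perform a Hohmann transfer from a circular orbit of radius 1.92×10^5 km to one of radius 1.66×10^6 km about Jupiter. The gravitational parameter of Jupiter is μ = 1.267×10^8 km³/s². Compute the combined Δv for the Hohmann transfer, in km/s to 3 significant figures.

Transfer-ellipse semi-major axis a_t = (r₁ + r₂)/2 = (1.920×10^5 + 1.660×10^6)/2 = 9.260×10^5 km.
At r₁ the circular-orbit speed is v₁ = √(μ/r₁) = 25.688 km/s.
Transfer-orbit speed at r₁ (v² = μ(2/r − 1/a)): v_p = √[μ(2/r₁ − 1/a_t)] = 34.394 km/s.
First burn Δv₁ = |v_p − v₁| = 8.706 km/s.
Circular speed at r₂: v₂ = √(μ/r₂) = 8.736 km/s.
Transfer-orbit speed at r₂: v_a = √[μ(2/r₂ − 1/a_t)] = 3.978 km/s.
Second burn Δv₂ = |v₂ − v_a| = 4.758 km/s.
Δv = Δv₁ + Δv₂ = 8.706 + 4.758 = 13.46 km/s.

Δv = 13.5 km/s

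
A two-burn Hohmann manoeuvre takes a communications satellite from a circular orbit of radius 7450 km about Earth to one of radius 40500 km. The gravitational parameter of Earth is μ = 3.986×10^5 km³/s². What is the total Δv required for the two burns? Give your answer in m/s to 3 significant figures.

Δv = 3580 m/s

Semi-major axis of the transfer orbit: a_t = (7450 + 40500)/2 = 23975 km.
Circular speed at r₁: v₁ = √(μ/r₁) = √(3.986×10^5/7450) = 7.3146 km/s.
Transfer-orbit speed at r₁ (vis-viva equation): v_p = √[μ(2/r₁ − 1/a_t)] = 9.5069 km/s.
First burn Δv₁ = |v_p − v₁| = 2.1923 km/s.
Circular speed at r₂: v₂ = √(μ/r₂) = 3.1372 km/s.
Transfer-orbit speed at r₂: v_a = √[μ(2/r₂ − 1/a_t)] = 1.7488 km/s.
Second burn Δv₂ = |v₂ − v_a| = 1.3884 km/s.
Total Δv = Δv₁ + Δv₂ = 3.581 km/s.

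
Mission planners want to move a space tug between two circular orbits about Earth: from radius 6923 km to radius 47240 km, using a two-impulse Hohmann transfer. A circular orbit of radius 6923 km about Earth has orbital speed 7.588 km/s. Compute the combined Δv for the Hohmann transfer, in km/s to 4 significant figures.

From the circular-orbit relation v² = μ/r at r = 6923 km: μ = v²r = (7.588)² × 6923 = 3.98611×10^5 km³/s².
Semi-major axis of the transfer orbit: a_t = (6923 + 47240)/2 = 27081.5 km.
Circular speed at r₁: v₁ = √(μ/r₁) = √(3.98611×10^5/6923) = 7.5880 km/s.
On the transfer ellipse at r₁, vis-viva gives v_p = √[μ(2/r₁ − 1/a_t)] = 10.022 km/s.
First burn Δv₁ = |v_p − v₁| = 2.434 km/s.
At r₂, v₂ = √(μ/r₂) = 2.905 km/s.
Transfer-orbit speed at r₂: v_a = √[μ(2/r₂ − 1/a_t)] = 1.469 km/s.
Second burn Δv₂ = |v₂ − v_a| = 1.436 km/s.
Total Δv = Δv₁ + Δv₂ = 3.870 km/s.

Δv = 3.870 km/s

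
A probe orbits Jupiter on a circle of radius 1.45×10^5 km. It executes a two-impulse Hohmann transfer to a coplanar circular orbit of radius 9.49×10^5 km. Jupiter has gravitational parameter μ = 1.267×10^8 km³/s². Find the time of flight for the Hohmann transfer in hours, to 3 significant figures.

t = 31.4 hours

Semi-major axis of the transfer orbit: a_t = (1.450×10^5 + 9.490×10^5)/2 = 5.470×10^5 km.
By Kepler's third law the transfer-orbit period is T = 2π√(a_t³/μ), so t = T/2 = 1.129×10^5 s.
Converting: 1.129×10^5 s ÷ 3600 s/hour = 31.4 hours.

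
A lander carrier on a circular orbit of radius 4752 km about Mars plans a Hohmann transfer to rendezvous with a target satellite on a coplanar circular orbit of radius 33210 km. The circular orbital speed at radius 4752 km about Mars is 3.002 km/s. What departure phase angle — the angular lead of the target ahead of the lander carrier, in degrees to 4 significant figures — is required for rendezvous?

From the circular-orbit relation v² = μ/r at r = 4752 km: μ = v²r = (3.002)² × 4752 = 42825.0 km³/s².
Transfer-ellipse semi-major axis a_t = (r₁ + r₂)/2 = (4752 + 33210)/2 = 18981 km.
The half-period of the transfer ellipse is t = π√(a_t³/μ) = 39699 s.
The target's mean motion on its circular orbit is ω₂ = √(μ/r₂³) = 3.4194×10^-5 rad/s.
Angle swept by the target during transfer: ω₂·t = 1.3575 rad = 77.78°.
Arrival is 180° from departure on the ellipse, so φ = 180° − 77.78° = 102.2°.

φ = 102.2°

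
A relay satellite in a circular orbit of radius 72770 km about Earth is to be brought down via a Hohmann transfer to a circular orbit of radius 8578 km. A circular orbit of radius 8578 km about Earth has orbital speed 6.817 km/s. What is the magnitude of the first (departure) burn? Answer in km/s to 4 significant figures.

From the circular-orbit relation v² = μ/r at r = 8578 km: μ = v²r = (6.817)² × 8578 = 3.98632×10^5 km³/s².
Semi-major axis of the transfer orbit: a_t = (72770 + 8578)/2 = 40674 km.
Circular speed at r = 72770 km: v_c = √(μ/r) = 2.341 km/s.
Transfer-orbit speed at the same r (vis-viva, a = a_t): v_t = √[μ(2/r − 1/a_t)] = 1.075 km/s.
Δv₁ = |v_t − v_c| = |1.075 − 2.341| = 1.266 km/s.

Δv₁ = 1.266 km/s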